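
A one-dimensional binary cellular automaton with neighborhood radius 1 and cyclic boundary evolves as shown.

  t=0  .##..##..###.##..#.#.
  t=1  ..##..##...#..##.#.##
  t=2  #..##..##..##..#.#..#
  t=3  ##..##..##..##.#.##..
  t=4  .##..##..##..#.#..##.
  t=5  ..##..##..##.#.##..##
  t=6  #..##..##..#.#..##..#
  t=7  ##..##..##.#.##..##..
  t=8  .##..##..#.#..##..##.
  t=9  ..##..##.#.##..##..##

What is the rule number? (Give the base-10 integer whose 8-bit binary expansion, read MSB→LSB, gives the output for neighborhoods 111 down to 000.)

84

  nb ###: next=.  (t=0,i=10, bit7=0)
  nb ##.: next=#  (t=0,i=2, bit6=1)
  nb #.#: next=.  (t=0,i=12, bit5=0)
  nb #..: next=#  (t=0,i=3, bit4=1)
  nb .##: next=.  (t=0,i=1, bit3=0)
  nb .#.: next=#  (t=0,i=17, bit2=1)
  nb ..#: next=.  (t=0,i=0, bit1=0)
  nb ...: next=.  (t=1,i=9, bit0=0)
  bits 01010100 = 84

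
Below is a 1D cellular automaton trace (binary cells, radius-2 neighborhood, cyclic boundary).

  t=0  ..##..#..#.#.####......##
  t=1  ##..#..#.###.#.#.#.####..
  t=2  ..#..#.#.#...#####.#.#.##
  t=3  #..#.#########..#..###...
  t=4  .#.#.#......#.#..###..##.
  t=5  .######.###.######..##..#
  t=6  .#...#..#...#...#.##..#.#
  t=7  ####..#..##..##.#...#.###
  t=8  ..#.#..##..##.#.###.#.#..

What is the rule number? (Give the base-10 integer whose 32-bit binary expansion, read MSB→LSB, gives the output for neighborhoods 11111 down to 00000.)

1136273323

  nb #####: next=.  (t=2,i=15, bit31=0)
  nb ####.: next=#  (t=0,i=15, bit30=1)
  nb ###.#: next=.  (t=1,i=11, bit29=0)
  nb ###..: next=.  (t=0,i=16, bit28=0)
  nb ##.##: next=.  (t=5,i=7, bit27=0)
  nb ##.#.: next=.  (t=1,i=12, bit26=0)
  nb ##..#: next=#  (t=0,i=0, bit25=1)
  nb ##...: next=#  (t=0,i=17, bit24=1)
  nb #.###: next=#  (t=0,i=13, bit23=1)
  nb #.##.: next=.  (t=2,i=23, bit22=0)
  nb #.#.#: next=#  (t=0,i=11, bit21=1)
  nb #.#..: next=#  (t=2,i=9, bit20=1)
  nb #..##: next=#  (t=0,i=1, bit19=1)
  nb #..#.: next=.  (t=0,i=5, bit18=0)
  nb #...#: next=#  (t=2,i=11, bit17=1)
  nb #....: next=.  (t=0,i=18, bit16=0)
  nb .####: next=.  (t=0,i=14, bit15=0)
  nb .###.: next=.  (t=1,i=10, bit14=0)
  nb .##.#: next=#  (t=7,i=14, bit13=1)
  nb .##..: next=.  (t=0,i=3, bit12=0)
  nb .#.##: next=.  (t=0,i=12, bit11=0)
  nb .#.#.: next=#  (t=0,i=10, bit10=1)
  nb .#..#: next=#  (t=0,i=7, bit9=1)
  nb .#...: next=#  (t=2,i=10, bit8=1)
  nb ..###: next=#  (t=2,i=13, bit7=1)
  nb ..##.: next=.  (t=0,i=2, bit6=0)
  nb ..#.#: next=#  (t=0,i=9, bit5=1)
  nb ..#..: next=.  (t=0,i=6, bit4=0)
  nb ...##: next=#  (t=0,i=22, bit3=1)
  nb ...#.: next=.  (t=3,i=24, bit2=0)
  nb ....#: next=#  (t=0,i=21, bit1=1)
  nb .....: next=#  (t=0,i=19, bit0=1)
  bits 01000011101110100010011110101011 = 1136273323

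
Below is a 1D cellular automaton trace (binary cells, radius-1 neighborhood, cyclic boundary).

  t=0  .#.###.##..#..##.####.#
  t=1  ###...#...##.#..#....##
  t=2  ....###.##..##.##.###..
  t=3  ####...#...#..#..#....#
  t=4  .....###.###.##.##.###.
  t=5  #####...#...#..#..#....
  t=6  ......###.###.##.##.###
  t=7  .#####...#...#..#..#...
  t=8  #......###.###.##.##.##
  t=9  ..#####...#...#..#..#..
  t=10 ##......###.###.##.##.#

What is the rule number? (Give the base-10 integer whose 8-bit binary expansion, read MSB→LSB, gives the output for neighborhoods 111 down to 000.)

39

  ###|.  b7=0 t=0,i=4
  ##.|.  b6=0 t=0,i=5
  #.#|#  b5=1 t=0,i=0
  #..|.  b4=0 t=0,i=9
  .##|.  b3=0 t=0,i=3
  .#.|#  b2=1 t=0,i=1
  ..#|#  b1=1 t=0,i=10
  ...|#  b0=1 t=1,i=4
  bits 00100111 = 39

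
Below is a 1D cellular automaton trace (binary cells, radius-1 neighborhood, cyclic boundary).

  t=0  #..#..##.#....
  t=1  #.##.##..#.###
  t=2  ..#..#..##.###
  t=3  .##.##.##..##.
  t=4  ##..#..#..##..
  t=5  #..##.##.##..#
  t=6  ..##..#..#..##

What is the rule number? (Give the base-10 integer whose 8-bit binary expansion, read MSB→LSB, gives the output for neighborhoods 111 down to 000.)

143

  [7] ### => #  t=1,i=12
  [6] ##. => .  t=0,i=7
  [5] #.# => .  t=0,i=8
  [4] #.. => .  t=0,i=1
  [3] .## => #  t=0,i=6
  [2] .#. => #  t=0,i=0
  [1] ..# => #  t=0,i=2
  [0] ... => #  t=0,i=11
  bits 10001111 = 143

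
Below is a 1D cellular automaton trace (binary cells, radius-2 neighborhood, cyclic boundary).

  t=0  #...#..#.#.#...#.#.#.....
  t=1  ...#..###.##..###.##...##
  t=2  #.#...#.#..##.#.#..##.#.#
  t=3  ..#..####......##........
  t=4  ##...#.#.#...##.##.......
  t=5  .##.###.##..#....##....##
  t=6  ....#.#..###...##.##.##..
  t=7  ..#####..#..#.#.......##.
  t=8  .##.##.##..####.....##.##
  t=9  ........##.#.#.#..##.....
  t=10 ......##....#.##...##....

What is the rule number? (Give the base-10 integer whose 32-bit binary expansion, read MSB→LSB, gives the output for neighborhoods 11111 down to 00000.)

  nb #####: next=#  (t=7,i=4, bit31=1)
  nb ####.: next=#  (t=3,i=7, bit30=1)
  nb ###.#: next=#  (t=1,i=8, bit29=1)
  nb ###..: next=.  (t=3,i=8, bit28=0)
  nb ##.##: next=.  (t=1,i=9, bit27=0)
  nb ##.#.: next=.  (t=2,i=1, bit26=0)
  nb ##..#: next=#  (t=1,i=12, bit25=1)
  nb ##...: next=#  (t=1,i=0, bit24=1)
  nb #.###: next=#  (t=5,i=4, bit23=1)
  nb #.##.: next=.  (t=1,i=10, bit22=0)
  nb #.#.#: next=.  (t=0,i=9, bit21=0)
  nb #.#..: next=#  (t=0,i=11, bit20=1)
  nb #..##: next=.  (t=1,i=5, bit19=0)
  nb #..#.: next=#  (t=0,i=6, bit18=1)
  nb #...#: next=.  (t=0,i=2, bit17=0)
  nb #....: next=.  (t=0,i=21, bit16=0)
  nb .####: next=.  (t=3,i=6, bit15=0)
  nb .###.: next=.  (t=1,i=7, bit14=0)
  nb .##.#: next=.  (t=2,i=0, bit13=0)
  nb .##..: next=#  (t=1,i=11, bit12=1)
  nb .#.##: next=.  (t=2,i=23, bit11=0)
  nb .#.#.: next=#  (t=0,i=8, bit10=1)
  nb .#..#: next=.  (t=0,i=5, bit9=0)
  nb .#...: next=.  (t=0,i=1, bit8=0)
  nb ..###: next=#  (t=1,i=6, bit7=1)
  nb ..##.: next=.  (t=1,i=23, bit6=0)
  nb ..#.#: next=#  (t=0,i=7, bit5=1)
  nb ..#..: next=.  (t=0,i=0, bit4=0)
  nb ...##: next=#  (t=1,i=22, bit3=1)
  nb ...#.: next=#  (t=0,i=3, bit2=1)
  nb ....#: next=#  (t=0,i=23, bit1=1)
  nb .....: next=.  (t=0,i=22, bit0=0)
  bits 11100011100101000001010010101110 = 3818132654

3818132654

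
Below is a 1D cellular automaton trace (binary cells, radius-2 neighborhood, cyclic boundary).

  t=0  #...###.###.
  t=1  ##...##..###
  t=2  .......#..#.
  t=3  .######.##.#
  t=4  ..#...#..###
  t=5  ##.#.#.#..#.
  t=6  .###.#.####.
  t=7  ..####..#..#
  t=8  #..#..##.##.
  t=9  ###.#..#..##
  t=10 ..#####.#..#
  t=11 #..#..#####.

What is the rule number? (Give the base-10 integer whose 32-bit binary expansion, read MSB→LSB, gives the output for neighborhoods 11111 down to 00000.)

641000231

  nb #####: next=.  (t=1,i=11, bit31=0)
  nb ####.: next=.  (t=1,i=0, bit30=0)
  nb ###.#: next=#  (t=0,i=6, bit29=1)
  nb ###..: next=.  (t=1,i=1, bit28=0)
  nb ##.##: next=.  (t=0,i=7, bit27=0)
  nb ##.#.: next=#  (t=0,i=11, bit26=1)
  nb ##..#: next=#  (t=1,i=7, bit25=1)
  nb ##...: next=.  (t=1,i=2, bit24=0)
  nb #.###: next=.  (t=0,i=8, bit23=0)
  nb #.##.: next=.  (t=3,i=8, bit22=0)
  nb #.#.#: next=#  (t=3,i=11, bit21=1)
  nb #.#..: next=#  (t=0,i=0, bit20=1)
  nb #..##: next=.  (t=1,i=8, bit19=0)
  nb #..#.: next=#  (t=2,i=9, bit18=1)
  nb #...#: next=.  (t=0,i=2, bit17=0)
  nb #....: next=.  (t=2,i=0, bit16=0)
  nb .####: next=#  (t=1,i=10, bit15=1)
  nb .###.: next=#  (t=0,i=5, bit14=1)
  nb .##.#: next=#  (t=3,i=9, bit13=1)
  nb .##..: next=.  (t=1,i=6, bit12=0)
  nb .#.##: next=.  (t=3,i=0, bit11=0)
  nb .#.#.: next=.  (t=5,i=4, bit10=0)
  nb .#..#: next=#  (t=2,i=8, bit9=1)
  nb .#...: next=#  (t=0,i=1, bit8=1)
  nb ..###: next=.  (t=0,i=4, bit7=0)
  nb ..##.: next=.  (t=1,i=5, bit6=0)
  nb ..#.#: next=#  (t=5,i=10, bit5=1)
  nb ..#..: next=.  (t=2,i=7, bit4=0)
  nb ...##: next=.  (t=0,i=3, bit3=0)
  nb ...#.: next=#  (t=2,i=6, bit2=1)
  nb ....#: next=#  (t=2,i=5, bit1=1)
  nb .....: next=#  (t=2,i=1, bit0=1)
  bits 00100110001101001110001100100111 = 641000231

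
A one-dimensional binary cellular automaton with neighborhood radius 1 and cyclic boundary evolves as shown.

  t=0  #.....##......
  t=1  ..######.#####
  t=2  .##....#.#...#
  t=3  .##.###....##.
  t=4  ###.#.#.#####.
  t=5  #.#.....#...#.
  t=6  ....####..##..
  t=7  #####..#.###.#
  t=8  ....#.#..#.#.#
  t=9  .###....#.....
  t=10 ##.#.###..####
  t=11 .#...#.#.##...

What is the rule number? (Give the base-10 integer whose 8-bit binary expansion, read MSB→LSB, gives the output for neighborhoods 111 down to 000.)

75

  [7] ### => .  t=1,i=3
  [6] ##. => #  t=0,i=7
  [5] #.# => .  t=1,i=8
  [4] #.. => .  t=0,i=1
  [3] .## => #  t=0,i=6
  [2] .#. => .  t=0,i=0
  [1] ..# => #  t=0,i=5
  [0] ... => #  t=0,i=2
  bits 01001011 = 75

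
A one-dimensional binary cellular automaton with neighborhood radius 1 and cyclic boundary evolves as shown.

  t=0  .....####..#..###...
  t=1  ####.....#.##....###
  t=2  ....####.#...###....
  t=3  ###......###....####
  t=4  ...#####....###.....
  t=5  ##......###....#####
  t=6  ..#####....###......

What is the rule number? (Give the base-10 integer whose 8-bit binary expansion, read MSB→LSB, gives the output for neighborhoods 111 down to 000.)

21

  [7] ### => .  t=0,i=6
  [6] ##. => .  t=0,i=8
  [5] #.# => .  t=1,i=10
  [4] #.. => #  t=0,i=9
  [3] .## => .  t=0,i=5
  [2] .#. => #  t=0,i=11
  [1] ..# => .  t=0,i=4
  [0] ... => #  t=0,i=0
  bits 00010101 = 21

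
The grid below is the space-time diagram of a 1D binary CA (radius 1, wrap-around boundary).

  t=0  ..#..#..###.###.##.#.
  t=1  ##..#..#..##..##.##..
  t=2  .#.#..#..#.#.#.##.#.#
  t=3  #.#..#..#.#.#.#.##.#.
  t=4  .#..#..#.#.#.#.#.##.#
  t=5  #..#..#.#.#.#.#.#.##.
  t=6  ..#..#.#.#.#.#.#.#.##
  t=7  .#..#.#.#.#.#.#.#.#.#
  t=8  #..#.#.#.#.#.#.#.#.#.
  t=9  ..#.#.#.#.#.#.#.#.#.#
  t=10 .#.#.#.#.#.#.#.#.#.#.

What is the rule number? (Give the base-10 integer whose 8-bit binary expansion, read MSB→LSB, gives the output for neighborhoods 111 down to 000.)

  ###|.  b7=0 t=0,i=9
  ##.|#  b6=1 t=0,i=10
  #.#|#  b5=1 t=0,i=11
  #..|.  b4=0 t=0,i=3
  .##|.  b3=0 t=0,i=8
  .#.|.  b2=0 t=0,i=2
  ..#|#  b1=1 t=0,i=1
  ...|#  b0=1 t=0,i=0
  bits 01100011 = 99

99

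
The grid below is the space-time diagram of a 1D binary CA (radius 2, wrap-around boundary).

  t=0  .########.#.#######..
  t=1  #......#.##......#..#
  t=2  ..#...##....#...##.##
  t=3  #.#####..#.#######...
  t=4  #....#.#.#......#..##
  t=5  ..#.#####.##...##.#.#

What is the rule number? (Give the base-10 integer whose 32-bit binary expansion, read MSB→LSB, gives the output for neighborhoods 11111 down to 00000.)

  ##### -> .   bit 31 = 0  t=0,i=3
  ####. -> #   bit 30 = 1  t=0,i=7
  ###.# -> .   bit 29 = 0  t=0,i=8
  ###.. -> .   bit 28 = 0  t=0,i=18
  ##.## -> .   bit 27 = 0  t=2,i=18
  ##.#. -> #   bit 26 = 1  t=0,i=9
  ##..# -> #   bit 25 = 1  t=2,i=0
  ##... -> .   bit 24 = 0  t=0,i=19
  #.### -> .   bit 23 = 0  t=0,i=12
  #.##. -> .   bit 22 = 0  t=1,i=9
  #.#.# -> #   bit 21 = 1  t=0,i=10
  #.#.. -> .   bit 20 = 0  t=4,i=9
  #..## -> #   bit 19 = 1  t=1,i=19
  #..#. -> .   bit 18 = 0  t=2,i=1
  #...# -> #   bit 17 = 1  t=0,i=20
  #.... -> #   bit 16 = 1  t=1,i=2
  .#### -> .   bit 15 = 0  t=0,i=2
  .###. -> #   bit 14 = 1  t=4,i=20
  .##.# -> #   bit 13 = 1  t=2,i=17
  .##.. -> .   bit 12 = 0  t=1,i=0
  .#.## -> .   bit 11 = 0  t=0,i=11
  .#.#. -> #   bit 10 = 1  t=4,i=6
  .#..# -> .   bit 9 = 0  t=1,i=18
  .#... -> #   bit 8 = 1  t=2,i=3
  ..### -> .   bit 7 = 0  t=0,i=1
  ..##. -> #   bit 6 = 1  t=1,i=20
  ..#.# -> #   bit 5 = 1  t=1,i=7
  ..#.. -> #   bit 4 = 1  t=1,i=17
  ...## -> #   bit 3 = 1  t=0,i=0
  ...#. -> #   bit 2 = 1  t=1,i=6
  ....# -> .   bit 1 = 0  t=1,i=5
  ..... -> .   bit 0 = 0  t=1,i=3
  bits 01000110001010110110010101111100 = 1177249148

1177249148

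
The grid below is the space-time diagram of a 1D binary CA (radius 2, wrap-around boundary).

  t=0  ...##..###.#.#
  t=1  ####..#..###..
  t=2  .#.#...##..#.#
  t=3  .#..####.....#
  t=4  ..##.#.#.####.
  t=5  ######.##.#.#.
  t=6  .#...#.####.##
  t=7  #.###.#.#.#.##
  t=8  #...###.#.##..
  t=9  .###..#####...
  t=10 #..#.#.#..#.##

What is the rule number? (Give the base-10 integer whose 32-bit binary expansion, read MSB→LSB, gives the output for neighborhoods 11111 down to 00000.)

  nb #####: next=.  (t=5,i=2, bit31=0)
  nb ####.: next=.  (t=1,i=2, bit30=0)
  nb ###.#: next=#  (t=0,i=9, bit29=1)
  nb ###..: next=#  (t=1,i=3, bit28=1)
  nb ##.##: next=.  (t=5,i=6, bit27=0)
  nb ##.#.: next=#  (t=0,i=10, bit26=1)
  nb ##..#: next=.  (t=0,i=5, bit25=0)
  nb ##...: next=.  (t=3,i=8, bit24=0)
  nb #.###: next=.  (t=4,i=9, bit23=0)
  nb #.##.: next=#  (t=5,i=7, bit22=1)
  nb #.#.#: next=#  (t=0,i=11, bit21=1)
  nb #.#..: next=.  (t=0,i=13, bit20=0)
  nb #..##: next=#  (t=0,i=6, bit19=1)
  nb #..#.: next=.  (t=1,i=5, bit18=0)
  nb #...#: next=#  (t=0,i=1, bit17=1)
  nb #....: next=#  (t=3,i=9, bit16=1)
  nb .####: next=#  (t=1,i=1, bit15=1)
  nb .###.: next=.  (t=0,i=8, bit14=0)
  nb .##.#: next=#  (t=4,i=3, bit13=1)
  nb .##..: next=.  (t=0,i=4, bit12=0)
  nb .#.##: next=#  (t=4,i=8, bit11=1)
  nb .#.#.: next=.  (t=0,i=12, bit10=0)
  nb .#..#: next=#  (t=1,i=7, bit9=1)
  nb .#...: next=#  (t=0,i=0, bit8=1)
  nb ..###: next=.  (t=0,i=7, bit7=0)
  nb ..##.: next=#  (t=0,i=3, bit6=1)
  nb ..#.#: next=.  (t=2,i=11, bit5=0)
  nb ..#..: next=.  (t=1,i=6, bit4=0)
  nb ...##: next=#  (t=0,i=2, bit3=1)
  nb ...#.: next=#  (t=3,i=12, bit2=1)
  nb ....#: next=#  (t=3,i=11, bit1=1)
  nb .....: next=#  (t=3,i=10, bit0=1)
  bits 00110100011010111010101101001111 = 879471439

879471439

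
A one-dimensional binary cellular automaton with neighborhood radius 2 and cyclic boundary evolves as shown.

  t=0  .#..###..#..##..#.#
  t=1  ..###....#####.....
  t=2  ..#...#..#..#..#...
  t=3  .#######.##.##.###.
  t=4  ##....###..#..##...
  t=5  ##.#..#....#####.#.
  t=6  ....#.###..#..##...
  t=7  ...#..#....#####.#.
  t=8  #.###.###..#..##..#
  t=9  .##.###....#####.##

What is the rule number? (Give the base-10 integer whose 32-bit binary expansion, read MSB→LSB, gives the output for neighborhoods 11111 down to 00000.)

  ##### -> .   bit 31 = 0  t=1,i=11
  ####. -> #   bit 30 = 1  t=1,i=12
  ###.# -> #   bit 29 = 1  t=3,i=7
  ###.. -> .   bit 28 = 0  t=0,i=6
  ##.## -> #   bit 27 = 1  t=3,i=8
  ##.#. -> .   bit 26 = 0  t=5,i=2
  ##..# -> .   bit 25 = 0  t=0,i=7
  ##... -> .   bit 24 = 0  t=1,i=5
  #.### -> #   bit 23 = 1  t=3,i=15
  #.##. -> .   bit 22 = 0  t=3,i=9
  #.#.# -> .   bit 21 = 0  t=0,i=18
  #.#.. -> .   bit 20 = 0  t=0,i=1
  #..## -> #   bit 19 = 1  t=0,i=3
  #..#. -> .   bit 18 = 0  t=0,i=8
  #...# -> #   bit 17 = 1  t=2,i=4
  #.... -> #   bit 16 = 1  t=1,i=6
  .#### -> .   bit 15 = 0  t=1,i=10
  .###. -> .   bit 14 = 0  t=0,i=5
  .##.# -> .   bit 13 = 0  t=3,i=10
  .##.. -> #   bit 12 = 1  t=0,i=13
  .#.## -> .   bit 11 = 0  t=5,i=18
  .#.#. -> .   bit 10 = 0  t=0,i=0
  .#..# -> #   bit 9 = 1  t=0,i=2
  .#... -> #   bit 8 = 1  t=2,i=3
  ..### -> #   bit 7 = 1  t=0,i=4
  ..##. -> #   bit 6 = 1  t=0,i=12
  ..#.# -> .   bit 5 = 0  t=0,i=16
  ..#.. -> #   bit 4 = 1  t=0,i=9
  ...## -> .   bit 3 = 0  t=1,i=1
  ...#. -> #   bit 2 = 1  t=2,i=1
  ....# -> .   bit 1 = 0  t=1,i=0
  ..... -> .   bit 0 = 0  t=1,i=16
  bits 01101000100010110001001111010100 = 1753945044

1753945044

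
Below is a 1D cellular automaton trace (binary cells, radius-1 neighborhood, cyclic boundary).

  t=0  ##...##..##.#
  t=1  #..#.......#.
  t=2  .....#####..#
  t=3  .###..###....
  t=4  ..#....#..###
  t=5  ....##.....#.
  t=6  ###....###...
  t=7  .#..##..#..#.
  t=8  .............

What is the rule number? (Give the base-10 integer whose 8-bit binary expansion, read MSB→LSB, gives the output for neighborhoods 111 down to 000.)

161

  [7] ### => #  t=0,i=0
  [6] ##. => .  t=0,i=1
  [5] #.# => #  t=0,i=11
  [4] #.. => .  t=0,i=2
  [3] .## => .  t=0,i=5
  [2] .#. => .  t=1,i=0
  [1] ..# => .  t=0,i=4
  [0] ... => #  t=0,i=3
  bits 10100001 = 161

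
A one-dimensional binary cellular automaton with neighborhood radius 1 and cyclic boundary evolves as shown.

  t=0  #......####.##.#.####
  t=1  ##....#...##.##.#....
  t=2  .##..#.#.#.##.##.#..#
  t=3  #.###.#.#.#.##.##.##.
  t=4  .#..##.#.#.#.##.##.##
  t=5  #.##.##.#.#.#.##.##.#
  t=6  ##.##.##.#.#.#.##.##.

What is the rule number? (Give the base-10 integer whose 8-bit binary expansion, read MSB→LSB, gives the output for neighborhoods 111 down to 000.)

  ###|.  b7=0 t=0,i=8
  ##.|#  b6=1 t=0,i=0
  #.#|#  b5=1 t=0,i=11
  #..|#  b4=1 t=0,i=1
  .##|.  b3=0 t=0,i=7
  .#.|.  b2=0 t=0,i=15
  ..#|#  b1=1 t=0,i=6
  ...|.  b0=0 t=0,i=2
  bits 01110010 = 114

114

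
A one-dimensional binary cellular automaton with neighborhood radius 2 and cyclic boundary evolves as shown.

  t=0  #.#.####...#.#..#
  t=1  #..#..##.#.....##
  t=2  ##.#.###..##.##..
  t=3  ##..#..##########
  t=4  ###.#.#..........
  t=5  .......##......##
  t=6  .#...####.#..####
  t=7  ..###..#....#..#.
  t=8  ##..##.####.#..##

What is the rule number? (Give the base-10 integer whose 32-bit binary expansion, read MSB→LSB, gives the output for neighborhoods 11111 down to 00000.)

  #####|.  b31=0 t=3,i=9
  ####.|#  b30=1 t=0,i=6
  ###.#|.  b29=0 t=4,i=2
  ###..|#  b28=1 t=0,i=7
  ##.##|#  b27=1 t=2,i=12
  ##.#.|.  b26=0 t=0,i=1
  ##..#|#  b25=1 t=1,i=1
  ##...|.  b24=0 t=0,i=8
  #.###|.  b23=0 t=0,i=4
  #.##.|#  b22=1 t=2,i=13
  #.#.#|.  b21=0 t=0,i=2
  #.#..|.  b20=0 t=0,i=13
  #..##|#  b19=1 t=0,i=15
  #..#.|.  b18=0 t=1,i=2
  #...#|#  b17=1 t=0,i=9
  #....|#  b16=1 t=1,i=11
  .####|.  b15=0 t=0,i=5
  .###.|.  b14=0 t=1,i=16
  .##.#|#  b13=1 t=0,i=0
  .##..|#  b12=1 t=2,i=14
  .#.##|#  b11=1 t=0,i=3
  .#.#.|.  b10=0 t=0,i=12
  .#..#|.  b9=0 t=0,i=14
  .#...|#  b8=1 t=1,i=10
  ..###|.  b7=0 t=1,i=15
  ..##.|#  b6=1 t=0,i=16
  ..#.#|.  b5=0 t=0,i=11
  ..#..|#  b4=1 t=1,i=3
  ...##|#  b3=1 t=1,i=14
  ...#.|.  b2=0 t=0,i=10
  ....#|#  b1=1 t=1,i=13
  .....|.  b0=0 t=1,i=12
  bits 01011010010010110011100101011010 = 1514879322

1514879322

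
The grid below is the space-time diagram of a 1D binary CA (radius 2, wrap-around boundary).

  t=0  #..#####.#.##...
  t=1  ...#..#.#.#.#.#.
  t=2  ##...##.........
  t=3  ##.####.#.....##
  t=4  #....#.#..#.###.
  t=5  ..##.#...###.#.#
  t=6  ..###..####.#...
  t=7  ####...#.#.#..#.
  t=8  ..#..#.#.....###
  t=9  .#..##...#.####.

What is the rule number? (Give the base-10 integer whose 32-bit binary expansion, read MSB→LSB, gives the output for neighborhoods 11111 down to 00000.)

1141340394

  [31] ##### => .  t=0,i=5
  [30] ####. => #  t=0,i=6
  [29] ###.# => .  t=0,i=7
  [28] ###.. => .  t=6,i=4
  [27] ##.## => .  t=3,i=2
  [26] ##.#. => #  t=0,i=8
  [25] ##..# => .  t=6,i=5
  [24] ##... => .  t=0,i=13
  [23] #.### => .  t=3,i=3
  [22] #.##. => .  t=0,i=11
  [21] #.#.# => .  t=0,i=9
  [20] #.#.. => .  t=1,i=14
  [19] #..## => .  t=0,i=2
  [18] #..#. => #  t=1,i=5
  [17] #...# => #  t=0,i=14
  [16] #.... => #  t=1,i=0
  [15] .#### => .  t=0,i=4
  [14] .###. => #  t=4,i=13
  [13] .##.# => #  t=5,i=3
  [12] .##.. => #  t=0,i=12
  [11] .#.## => #  t=0,i=10
  [10] .#.#. => .  t=1,i=7
  [9] .#..# => .  t=0,i=1
  [8] .#... => .  t=1,i=15
  [7] ..### => #  t=0,i=3
  [6] ..##. => #  t=2,i=0
  [5] ..#.# => #  t=1,i=6
  [4] ..#.. => .  t=0,i=0
  [3] ...## => #  t=2,i=4
  [2] ...#. => .  t=0,i=15
  [1] ....# => #  t=1,i=1
  [0] ..... => .  t=2,i=9
  bits 01000100000001110111100011101010 = 1141340394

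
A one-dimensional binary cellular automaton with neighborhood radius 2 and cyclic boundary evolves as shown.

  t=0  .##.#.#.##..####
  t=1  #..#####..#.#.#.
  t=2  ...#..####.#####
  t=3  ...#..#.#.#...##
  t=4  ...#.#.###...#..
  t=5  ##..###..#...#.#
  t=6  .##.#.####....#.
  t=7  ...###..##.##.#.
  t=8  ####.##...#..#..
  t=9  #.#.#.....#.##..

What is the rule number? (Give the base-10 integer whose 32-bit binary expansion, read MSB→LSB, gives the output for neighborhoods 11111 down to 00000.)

1579486363

  nb #####: next=.  (t=1,i=5, bit31=0)
  nb ####.: next=#  (t=0,i=14, bit30=1)
  nb ###.#: next=.  (t=0,i=15, bit29=0)
  nb ###..: next=#  (t=1,i=7, bit28=1)
  nb ##.##: next=#  (t=0,i=0, bit27=1)
  nb ##.#.: next=#  (t=0,i=3, bit26=1)
  nb ##..#: next=#  (t=0,i=10, bit25=1)
  nb ##...: next=.  (t=2,i=0, bit24=0)
  nb #.###: next=.  (t=2,i=11, bit23=0)
  nb #.##.: next=.  (t=0,i=1, bit22=0)
  nb #.#.#: next=#  (t=0,i=4, bit21=1)
  nb #.#..: next=.  (t=1,i=0, bit20=0)
  nb #..##: next=.  (t=0,i=11, bit19=0)
  nb #..#.: next=#  (t=1,i=9, bit18=1)
  nb #...#: next=.  (t=2,i=1, bit17=0)
  nb #....: next=#  (t=4,i=15, bit16=1)
  nb .####: next=.  (t=0,i=13, bit15=0)
  nb .###.: next=.  (t=4,i=8, bit14=0)
  nb .##.#: next=.  (t=0,i=2, bit13=0)
  nb .##..: next=.  (t=0,i=9, bit12=0)
  nb .#.##: next=#  (t=0,i=7, bit11=1)
  nb .#.#.: next=#  (t=0,i=5, bit10=1)
  nb .#..#: next=.  (t=1,i=1, bit9=0)
  nb .#...: next=.  (t=3,i=11, bit8=0)
  nb ..###: next=#  (t=0,i=12, bit7=1)
  nb ..##.: next=.  (t=3,i=14, bit6=0)
  nb ..#.#: next=.  (t=1,i=10, bit5=0)
  nb ..#..: next=#  (t=2,i=3, bit4=1)
  nb ...##: next=#  (t=3,i=13, bit3=1)
  nb ...#.: next=.  (t=2,i=2, bit2=0)
  nb ....#: next=#  (t=4,i=1, bit1=1)
  nb .....: next=#  (t=4,i=0, bit0=1)
  bits 01011110001001010000110010011011 = 1579486363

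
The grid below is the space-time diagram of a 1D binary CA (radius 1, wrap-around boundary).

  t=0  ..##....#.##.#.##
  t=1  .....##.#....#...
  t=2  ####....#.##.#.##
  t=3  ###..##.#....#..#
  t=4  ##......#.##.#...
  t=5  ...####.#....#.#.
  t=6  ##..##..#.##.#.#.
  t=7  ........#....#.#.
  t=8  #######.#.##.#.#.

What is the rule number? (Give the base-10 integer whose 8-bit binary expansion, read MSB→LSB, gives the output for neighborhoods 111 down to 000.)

133

  ### -> #   bit 7 = 1  t=2,i=0
  ##. -> .   bit 6 = 0  t=0,i=3
  #.# -> .   bit 5 = 0  t=0,i=9
  #.. -> .   bit 4 = 0  t=0,i=0
  .## -> .   bit 3 = 0  t=0,i=2
  .#. -> #   bit 2 = 1  t=0,i=8
  ..# -> .   bit 1 = 0  t=0,i=1
  ... -> #   bit 0 = 1  t=0,i=5
  bits 10000101 = 133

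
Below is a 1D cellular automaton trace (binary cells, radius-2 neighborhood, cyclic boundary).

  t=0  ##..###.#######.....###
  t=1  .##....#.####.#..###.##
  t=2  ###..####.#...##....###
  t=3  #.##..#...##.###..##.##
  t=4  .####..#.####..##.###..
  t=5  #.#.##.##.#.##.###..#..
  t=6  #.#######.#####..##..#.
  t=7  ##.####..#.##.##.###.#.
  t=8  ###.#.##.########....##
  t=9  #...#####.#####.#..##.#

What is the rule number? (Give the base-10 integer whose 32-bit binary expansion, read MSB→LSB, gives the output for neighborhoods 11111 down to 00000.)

2591079279

  #####|#  b31=1 t=0,i=10
  ####.|.  b30=0 t=0,i=0
  ###.#|.  b29=0 t=0,i=6
  ###..|#  b28=1 t=0,i=1
  ##.##|#  b27=1 t=0,i=7
  ##.#.|.  b26=0 t=1,i=13
  ##..#|#  b25=1 t=0,i=2
  ##...|.  b24=0 t=0,i=15
  #.###|.  b23=0 t=0,i=8
  #.##.|#  b22=1 t=1,i=1
  #.#.#|#  b21=1 t=5,i=2
  #.#..|#  b20=1 t=1,i=14
  #..##|.  b19=0 t=0,i=3
  #..#.|.  b18=0 t=3,i=5
  #...#|.  b17=0 t=2,i=12
  #....|.  b16=0 t=0,i=16
  .####|#  b15=1 t=0,i=9
  .###.|.  b14=0 t=0,i=5
  .##.#|#  b13=1 t=1,i=22
  .##..|#  b12=1 t=1,i=2
  .#.##|#  b11=1 t=1,i=8
  .#.#.|.  b10=0 t=5,i=1
  .#..#|#  b9=1 t=1,i=15
  .#...|#  b8=1 t=2,i=11
  ..###|.  b7=0 t=0,i=4
  ..##.|#  b6=1 t=2,i=14
  ..#.#|#  b5=1 t=1,i=7
  ..#..|.  b4=0 t=3,i=6
  ...##|#  b3=1 t=0,i=19
  ...#.|#  b2=1 t=1,i=6
  ....#|#  b1=1 t=0,i=18
  .....|#  b0=1 t=0,i=17
  bits 10011010011100001011101101101111 = 2591079279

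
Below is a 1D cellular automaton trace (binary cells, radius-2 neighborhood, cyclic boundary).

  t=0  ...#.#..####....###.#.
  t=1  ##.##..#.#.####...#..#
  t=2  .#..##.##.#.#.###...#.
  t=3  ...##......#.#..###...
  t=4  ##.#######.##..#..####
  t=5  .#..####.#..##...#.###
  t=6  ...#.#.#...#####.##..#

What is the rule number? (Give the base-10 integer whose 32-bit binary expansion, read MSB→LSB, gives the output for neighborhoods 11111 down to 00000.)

3003882851

  [31] ##### => #  t=4,i=5
  [30] ####. => .  t=0,i=10
  [29] ###.# => #  t=0,i=18
  [28] ###.. => #  t=0,i=11
  [27] ##.## => .  t=1,i=2
  [26] ##.#. => .  t=0,i=19
  [25] ##..# => #  t=1,i=5
  [24] ##... => #  t=0,i=12
  [23] #.### => .  t=1,i=11
  [22] #.##. => .  t=1,i=3
  [21] #.#.# => .  t=1,i=9
  [20] #.#.. => .  t=0,i=5
  [19] #..## => #  t=0,i=7
  [18] #..#. => .  t=1,i=6
  [17] #...# => #  t=1,i=16
  [16] #.... => #  t=0,i=0
  [15] .#### => #  t=0,i=9
  [14] .###. => .  t=0,i=17
  [13] .##.# => .  t=2,i=5
  [12] .##.. => #  t=1,i=4
  [11] .#.## => #  t=1,i=10
  [10] .#.#. => #  t=0,i=4
  [9] .#..# => .  t=0,i=6
  [8] .#... => #  t=0,i=21
  [7] ..### => .  t=0,i=8
  [6] ..##. => #  t=2,i=4
  [5] ..#.# => #  t=0,i=3
  [4] ..#.. => .  t=1,i=18
  [3] ...## => .  t=0,i=15
  [2] ...#. => .  t=0,i=2
  [1] ....# => #  t=0,i=1
  [0] ..... => #  t=3,i=0
  bits 10110011000010111001110101100011 = 3003882851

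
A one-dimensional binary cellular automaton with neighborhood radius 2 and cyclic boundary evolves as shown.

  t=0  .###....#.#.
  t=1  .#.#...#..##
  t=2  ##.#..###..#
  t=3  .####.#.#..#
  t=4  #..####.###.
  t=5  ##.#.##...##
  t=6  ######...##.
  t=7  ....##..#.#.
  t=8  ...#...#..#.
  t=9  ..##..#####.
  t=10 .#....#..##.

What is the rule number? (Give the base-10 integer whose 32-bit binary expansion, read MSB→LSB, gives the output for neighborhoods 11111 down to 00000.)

1953770140

  [31] ##### => .  t=6,i=2
  [30] ####. => #  t=3,i=3
  [29] ###.# => #  t=2,i=1
  [28] ###.. => #  t=0,i=3
  [27] ##.## => .  t=4,i=7
  [26] ##.#. => #  t=1,i=0
  [25] ##..# => .  t=2,i=9
  [24] ##... => .  t=0,i=4
  [23] #.### => .  t=3,i=1
  [22] #.##. => #  t=5,i=5
  [21] #.#.# => #  t=1,i=1
  [20] #.#.. => #  t=0,i=10
  [19] #..## => .  t=0,i=0
  [18] #..#. => #  t=3,i=10
  [17] #...# => .  t=1,i=5
  [16] #.... => .  t=0,i=5
  [15] .#### => .  t=3,i=2
  [14] .###. => .  t=0,i=2
  [13] .##.# => #  t=1,i=11
  [12] .##.. => .  t=5,i=6
  [11] .#.## => #  t=3,i=0
  [10] .#.#. => .  t=0,i=9
  [9] .#..# => #  t=0,i=11
  [8] .#... => .  t=1,i=4
  [7] ..### => #  t=0,i=1
  [6] ..##. => .  t=1,i=10
  [5] ..#.# => .  t=0,i=8
  [4] ..#.. => #  t=1,i=7
  [3] ...## => #  t=5,i=9
  [2] ...#. => #  t=0,i=7
  [1] ....# => .  t=0,i=6
  [0] ..... => .  t=7,i=1
  bits 01110100011101000010101010011100 = 1953770140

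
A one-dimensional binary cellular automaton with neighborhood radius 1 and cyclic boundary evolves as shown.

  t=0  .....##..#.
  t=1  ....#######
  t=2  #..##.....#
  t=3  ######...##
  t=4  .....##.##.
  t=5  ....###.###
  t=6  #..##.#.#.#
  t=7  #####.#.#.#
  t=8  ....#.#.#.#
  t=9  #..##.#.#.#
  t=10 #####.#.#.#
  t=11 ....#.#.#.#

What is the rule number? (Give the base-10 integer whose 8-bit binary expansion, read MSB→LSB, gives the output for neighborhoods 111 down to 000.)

  ### -> .   bit 7 = 0  t=1,i=5
  ##. -> #   bit 6 = 1  t=0,i=6
  #.# -> .   bit 5 = 0  t=4,i=7
  #.. -> #   bit 4 = 1  t=0,i=7
  .## -> #   bit 3 = 1  t=0,i=5
  .#. -> #   bit 2 = 1  t=0,i=9
  ..# -> #   bit 1 = 1  t=0,i=4
  ... -> .   bit 0 = 0  t=0,i=0
  bits 01011110 = 94

94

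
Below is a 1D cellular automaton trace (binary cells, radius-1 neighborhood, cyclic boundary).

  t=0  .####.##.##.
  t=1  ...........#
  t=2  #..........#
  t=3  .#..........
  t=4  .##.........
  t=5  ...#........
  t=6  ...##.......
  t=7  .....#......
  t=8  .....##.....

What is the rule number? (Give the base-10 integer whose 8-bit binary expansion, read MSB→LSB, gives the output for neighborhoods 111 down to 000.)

20

  ### -> .   bit 7 = 0  t=0,i=2
  ##. -> .   bit 6 = 0  t=0,i=4
  #.# -> .   bit 5 = 0  t=0,i=5
  #.. -> #   bit 4 = 1  t=0,i=11
  .## -> .   bit 3 = 0  t=0,i=1
  .#. -> #   bit 2 = 1  t=1,i=11
  ..# -> .   bit 1 = 0  t=0,i=0
  ... -> .   bit 0 = 0  t=1,i=1
  bits 00010100 = 20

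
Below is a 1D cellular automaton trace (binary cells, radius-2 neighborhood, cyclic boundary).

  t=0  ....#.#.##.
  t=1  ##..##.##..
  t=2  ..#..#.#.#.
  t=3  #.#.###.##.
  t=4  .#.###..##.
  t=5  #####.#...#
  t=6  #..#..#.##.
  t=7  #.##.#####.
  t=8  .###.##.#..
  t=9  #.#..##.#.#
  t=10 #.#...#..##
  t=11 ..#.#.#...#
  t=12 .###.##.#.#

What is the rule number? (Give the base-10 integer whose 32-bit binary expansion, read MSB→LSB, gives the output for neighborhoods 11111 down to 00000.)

  ##### -> .   bit 31 = 0  t=5,i=1
  ####. -> #   bit 30 = 1  t=5,i=3
  ###.# -> .   bit 29 = 0  t=3,i=6
  ###.. -> .   bit 28 = 0  t=4,i=5
  ##.## -> .   bit 27 = 0  t=1,i=6
  ##.#. -> .   bit 26 = 0  t=3,i=10
  ##..# -> #   bit 25 = 1  t=1,i=2
  ##... -> .   bit 24 = 0  t=0,i=10
  #.### -> #   bit 23 = 1  t=3,i=4
  #.##. -> #   bit 22 = 1  t=0,i=8
  #.#.# -> .   bit 21 = 0  t=0,i=6
  #.#.. -> #   bit 20 = 1  t=2,i=9
  #..## -> .   bit 19 = 0  t=1,i=3
  #..#. -> #   bit 18 = 1  t=2,i=4
  #...# -> #   bit 17 = 1  t=2,i=0
  #.... -> #   bit 16 = 1  t=0,i=0
  .#### -> #   bit 15 = 1  t=5,i=0
  .###. -> #   bit 14 = 1  t=3,i=5
  .##.# -> #   bit 13 = 1  t=1,i=5
  .##.. -> .   bit 12 = 0  t=0,i=9
  .#.## -> #   bit 11 = 1  t=0,i=7
  .#.#. -> #   bit 10 = 1  t=0,i=5
  .#..# -> .   bit 9 = 0  t=2,i=3
  .#... -> .   bit 8 = 0  t=2,i=10
  ..### -> .   bit 7 = 0  t=5,i=10
  ..##. -> .   bit 6 = 0  t=1,i=0
  ..#.# -> #   bit 5 = 1  t=0,i=4
  ..#.. -> #   bit 4 = 1  t=2,i=2
  ...## -> #   bit 3 = 1  t=5,i=9
  ...#. -> .   bit 2 = 0  t=0,i=3
  ....# -> .   bit 1 = 0  t=0,i=2
  ..... -> #   bit 0 = 1  t=0,i=1
  bits 01000010110101111110110000111001 = 1121446969

1121446969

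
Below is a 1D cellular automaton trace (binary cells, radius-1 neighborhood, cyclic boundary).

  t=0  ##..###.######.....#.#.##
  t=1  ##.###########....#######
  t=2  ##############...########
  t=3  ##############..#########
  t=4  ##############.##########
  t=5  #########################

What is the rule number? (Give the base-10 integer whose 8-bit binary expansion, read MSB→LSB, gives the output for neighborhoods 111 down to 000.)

  ### -> #   bit 7 = 1  t=0,i=0
  ##. -> #   bit 6 = 1  t=0,i=1
  #.# -> #   bit 5 = 1  t=0,i=7
  #.. -> .   bit 4 = 0  t=0,i=2
  .## -> #   bit 3 = 1  t=0,i=4
  .#. -> #   bit 2 = 1  t=0,i=19
  ..# -> #   bit 1 = 1  t=0,i=3
  ... -> .   bit 0 = 0  t=0,i=15
  bits 11101110 = 238

238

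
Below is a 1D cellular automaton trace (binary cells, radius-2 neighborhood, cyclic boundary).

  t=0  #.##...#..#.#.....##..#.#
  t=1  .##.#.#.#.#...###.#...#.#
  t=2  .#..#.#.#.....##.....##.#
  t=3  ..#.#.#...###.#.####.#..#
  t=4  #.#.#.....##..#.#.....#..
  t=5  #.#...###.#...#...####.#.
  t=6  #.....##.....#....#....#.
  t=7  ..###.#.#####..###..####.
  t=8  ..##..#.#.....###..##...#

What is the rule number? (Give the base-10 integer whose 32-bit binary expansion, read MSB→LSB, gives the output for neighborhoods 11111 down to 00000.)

  ##### -> .   bit 31 = 0  t=7,i=10
  ####. -> .   bit 30 = 0  t=3,i=18
  ###.# -> .   bit 29 = 0  t=1,i=16
  ###.. -> .   bit 28 = 0  t=7,i=12
  ##.## -> #   bit 27 = 1  t=0,i=1
  ##.#. -> .   bit 26 = 0  t=1,i=3
  ##..# -> .   bit 25 = 0  t=0,i=20
  ##... -> #   bit 24 = 1  t=0,i=4
  #.### -> #   bit 23 = 1  t=3,i=16
  #.##. -> #   bit 22 = 1  t=0,i=2
  #.#.# -> #   bit 21 = 1  t=1,i=4
  #.#.. -> .   bit 20 = 0  t=0,i=12
  #..## -> #   bit 19 = 1  t=7,i=14
  #..#. -> .   bit 18 = 0  t=0,i=9
  #...# -> .   bit 17 = 0  t=0,i=5
  #.... -> #   bit 16 = 1  t=0,i=14
  .#### -> .   bit 15 = 0  t=3,i=17
  .###. -> #   bit 14 = 1  t=1,i=15
  .##.# -> .   bit 13 = 0  t=0,i=0
  .##.. -> .   bit 12 = 0  t=0,i=3
  .#.## -> .   bit 11 = 0  t=0,i=23
  .#.#. -> .   bit 10 = 0  t=0,i=11
  .#..# -> #   bit 9 = 1  t=0,i=8
  .#... -> .   bit 8 = 0  t=0,i=13
  ..### -> #   bit 7 = 1  t=1,i=14
  ..##. -> #   bit 6 = 1  t=0,i=18
  ..#.# -> #   bit 5 = 1  t=0,i=10
  ..#.. -> .   bit 4 = 0  t=0,i=7
  ...## -> .   bit 3 = 0  t=0,i=17
  ...#. -> #   bit 2 = 1  t=0,i=6
  ....# -> #   bit 1 = 1  t=0,i=16
  ..... -> #   bit 0 = 1  t=0,i=15
  bits 00001001111010010100001011100111 = 166281959

166281959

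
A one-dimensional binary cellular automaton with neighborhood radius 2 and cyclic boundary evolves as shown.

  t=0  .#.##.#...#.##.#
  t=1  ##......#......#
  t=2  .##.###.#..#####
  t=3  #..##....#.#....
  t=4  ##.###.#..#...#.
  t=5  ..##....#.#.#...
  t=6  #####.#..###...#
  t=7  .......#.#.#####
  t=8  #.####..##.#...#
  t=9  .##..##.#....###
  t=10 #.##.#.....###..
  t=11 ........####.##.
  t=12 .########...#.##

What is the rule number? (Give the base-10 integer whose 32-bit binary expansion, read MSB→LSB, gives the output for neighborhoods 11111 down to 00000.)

  #####|.  b31=0 t=2,i=13
  ####.|.  b30=0 t=2,i=14
  ###.#|.  b29=0 t=2,i=6
  ###..|#  b28=1 t=1,i=1
  ##.##|#  b27=1 t=2,i=0
  ##.#.|.  b26=0 t=0,i=5
  ##..#|#  b25=1 t=8,i=6
  ##...|#  b24=1 t=1,i=2
  #.###|#  b23=1 t=2,i=4
  #.##.|.  b22=0 t=0,i=3
  #.#.#|#  b21=1 t=0,i=1
  #.#..|.  b20=0 t=0,i=6
  #..##|.  b19=0 t=2,i=10
  #..#.|.  b18=0 t=4,i=9
  #...#|#  b17=1 t=0,i=8
  #....|.  b16=0 t=1,i=3
  .####|.  b15=0 t=2,i=12
  .###.|.  b14=0 t=1,i=0
  .##.#|.  b13=0 t=0,i=4
  .##..|#  b12=1 t=3,i=4
  .#.##|.  b11=0 t=0,i=2
  .#.#.|#  b10=1 t=0,i=0
  .#..#|#  b9=1 t=2,i=9
  .#...|.  b8=0 t=0,i=7
  ..###|#  b7=1 t=1,i=15
  ..##.|#  b6=1 t=3,i=3
  ..#.#|.  b5=0 t=0,i=10
  ..#..|#  b4=1 t=1,i=8
  ...##|#  b3=1 t=1,i=14
  ...#.|.  b2=0 t=0,i=9
  ....#|#  b1=1 t=1,i=6
  .....|#  b0=1 t=1,i=4
  bits 00011011101000100001011011011011 = 463607515

463607515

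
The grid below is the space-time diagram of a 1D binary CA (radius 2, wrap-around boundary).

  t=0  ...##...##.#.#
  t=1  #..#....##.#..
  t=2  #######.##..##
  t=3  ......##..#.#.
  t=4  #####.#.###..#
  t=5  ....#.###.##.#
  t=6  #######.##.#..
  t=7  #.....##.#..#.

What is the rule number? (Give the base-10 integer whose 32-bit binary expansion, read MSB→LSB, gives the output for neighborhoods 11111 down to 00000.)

  ##### -> .   bit 31 = 0  t=2,i=0
  ####. -> .   bit 30 = 0  t=2,i=5
  ###.# -> #   bit 29 = 1  t=2,i=6
  ###.. -> #   bit 28 = 1  t=4,i=10
  ##.## -> #   bit 27 = 1  t=2,i=7
  ##.#. -> .   bit 26 = 0  t=0,i=10
  ##..# -> #   bit 25 = 1  t=2,i=10
  ##... -> .   bit 24 = 0  t=0,i=5
  #.### -> #   bit 23 = 1  t=4,i=8
  #.##. -> .   bit 22 = 0  t=2,i=8
  #.#.# -> #   bit 21 = 1  t=0,i=11
  #.#.. -> .   bit 20 = 0  t=0,i=13
  #..## -> .   bit 19 = 0  t=2,i=11
  #..#. -> #   bit 18 = 1  t=1,i=2
  #...# -> .   bit 17 = 0  t=0,i=1
  #.... -> #   bit 16 = 1  t=1,i=5
  .#### -> .   bit 15 = 0  t=2,i=13
  .###. -> .   bit 14 = 0  t=4,i=9
  .##.# -> #   bit 13 = 1  t=0,i=9
  .##.. -> .   bit 12 = 0  t=0,i=4
  .#.## -> #   bit 11 = 1  t=4,i=7
  .#.#. -> .   bit 10 = 0  t=0,i=12
  .#..# -> #   bit 9 = 1  t=1,i=1
  .#... -> #   bit 8 = 1  t=0,i=0
  ..### -> #   bit 7 = 1  t=2,i=12
  ..##. -> #   bit 6 = 1  t=0,i=3
  ..#.# -> #   bit 5 = 1  t=3,i=10
  ..#.. -> #   bit 4 = 1  t=1,i=0
  ...## -> .   bit 3 = 0  t=0,i=2
  ...#. -> #   bit 2 = 1  t=5,i=3
  ....# -> #   bit 1 = 1  t=1,i=6
  ..... -> #   bit 0 = 1  t=3,i=1
  bits 00111010101001010010101111110111 = 983903223

983903223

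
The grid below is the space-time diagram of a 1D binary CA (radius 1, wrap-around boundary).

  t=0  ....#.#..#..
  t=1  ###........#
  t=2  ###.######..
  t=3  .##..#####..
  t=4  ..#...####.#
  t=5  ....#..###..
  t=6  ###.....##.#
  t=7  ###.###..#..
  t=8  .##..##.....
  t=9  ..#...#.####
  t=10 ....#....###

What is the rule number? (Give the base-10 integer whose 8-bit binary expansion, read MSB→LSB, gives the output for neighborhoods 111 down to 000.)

193

  ###|#  b7=1 t=1,i=0
  ##.|#  b6=1 t=1,i=2
  #.#|.  b5=0 t=0,i=5
  #..|.  b4=0 t=0,i=7
  .##|.  b3=0 t=1,i=11
  .#.|.  b2=0 t=0,i=4
  ..#|.  b1=0 t=0,i=3
  ...|#  b0=1 t=0,i=0
  bits 11000001 = 193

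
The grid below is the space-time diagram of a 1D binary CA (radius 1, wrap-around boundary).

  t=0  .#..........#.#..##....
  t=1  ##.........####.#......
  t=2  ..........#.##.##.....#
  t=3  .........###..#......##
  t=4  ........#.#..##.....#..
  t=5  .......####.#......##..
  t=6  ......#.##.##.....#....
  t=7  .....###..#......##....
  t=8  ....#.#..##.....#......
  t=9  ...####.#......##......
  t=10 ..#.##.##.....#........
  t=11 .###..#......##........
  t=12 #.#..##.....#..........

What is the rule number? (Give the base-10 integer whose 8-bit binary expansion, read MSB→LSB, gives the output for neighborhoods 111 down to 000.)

  ### -> #   bit 7 = 1  t=1,i=12
  ##. -> .   bit 6 = 0  t=0,i=18
  #.# -> #   bit 5 = 1  t=0,i=13
  #.. -> .   bit 4 = 0  t=0,i=2
  .## -> .   bit 3 = 0  t=0,i=17
  .#. -> #   bit 2 = 1  t=0,i=1
  ..# -> #   bit 1 = 1  t=0,i=0
  ... -> .   bit 0 = 0  t=0,i=3
  bits 10100110 = 166

166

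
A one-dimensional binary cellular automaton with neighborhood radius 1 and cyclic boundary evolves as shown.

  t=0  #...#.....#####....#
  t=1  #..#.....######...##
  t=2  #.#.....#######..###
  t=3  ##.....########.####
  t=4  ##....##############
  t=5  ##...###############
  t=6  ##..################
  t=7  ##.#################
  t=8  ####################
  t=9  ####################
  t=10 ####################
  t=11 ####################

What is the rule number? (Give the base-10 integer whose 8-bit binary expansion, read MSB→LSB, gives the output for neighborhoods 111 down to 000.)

  nb ###: next=#  (t=0,i=11, bit7=1)
  nb ##.: next=#  (t=0,i=0, bit6=1)
  nb #.#: next=#  (t=2,i=1, bit5=1)
  nb #..: next=.  (t=0,i=1, bit4=0)
  nb .##: next=#  (t=0,i=10, bit3=1)
  nb .#.: next=.  (t=0,i=4, bit2=0)
  nb ..#: next=#  (t=0,i=3, bit1=1)
  nb ...: next=.  (t=0,i=2, bit0=0)
  bits 11101010 = 234

234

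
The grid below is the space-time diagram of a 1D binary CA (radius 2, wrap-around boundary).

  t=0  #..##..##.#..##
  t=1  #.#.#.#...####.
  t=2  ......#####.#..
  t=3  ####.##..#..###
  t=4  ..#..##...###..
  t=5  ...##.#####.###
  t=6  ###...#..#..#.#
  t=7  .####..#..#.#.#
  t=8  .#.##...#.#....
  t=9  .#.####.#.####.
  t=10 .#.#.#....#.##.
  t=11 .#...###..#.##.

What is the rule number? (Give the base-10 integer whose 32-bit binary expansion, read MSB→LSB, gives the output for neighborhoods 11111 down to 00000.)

1373311913

  #####|.  b31=0 t=2,i=8
  ####.|#  b30=1 t=1,i=12
  ###.#|.  b29=0 t=1,i=13
  ###..|#  b28=1 t=0,i=0
  ##.##|.  b27=0 t=3,i=4
  ##.#.|.  b26=0 t=0,i=9
  ##..#|.  b25=0 t=0,i=1
  ##...|#  b24=1 t=4,i=7
  #.###|#  b23=1 t=5,i=6
  #.##.|#  b22=1 t=3,i=5
  #.#.#|.  b21=0 t=1,i=0
  #.#..|#  b20=1 t=0,i=10
  #..##|#  b19=1 t=0,i=2
  #..#.|.  b18=0 t=3,i=8
  #...#|#  b17=1 t=1,i=8
  #....|#  b16=1 t=2,i=14
  .####|.  b15=0 t=1,i=11
  .###.|.  b14=0 t=0,i=14
  .##.#|.  b13=0 t=0,i=8
  .##..|#  b12=1 t=0,i=4
  .#.##|.  b11=0 t=6,i=13
  .#.#.|.  b10=0 t=1,i=1
  .#..#|#  b9=1 t=0,i=11
  .#...|#  b8=1 t=1,i=7
  ..###|#  b7=1 t=0,i=13
  ..##.|.  b6=0 t=0,i=3
  ..#.#|#  b5=1 t=6,i=12
  ..#..|.  b4=0 t=3,i=9
  ...##|#  b3=1 t=1,i=9
  ...#.|.  b2=0 t=4,i=1
  ....#|.  b1=0 t=2,i=4
  .....|#  b0=1 t=2,i=0
  bits 01010001110110110001001110101001 = 1373311913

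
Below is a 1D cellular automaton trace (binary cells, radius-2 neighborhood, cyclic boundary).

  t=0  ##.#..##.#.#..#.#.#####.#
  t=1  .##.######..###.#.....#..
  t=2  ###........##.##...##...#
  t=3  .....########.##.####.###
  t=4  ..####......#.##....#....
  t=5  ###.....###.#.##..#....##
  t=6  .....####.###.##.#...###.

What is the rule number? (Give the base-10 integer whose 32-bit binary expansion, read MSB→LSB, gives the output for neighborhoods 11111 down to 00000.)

  ##### -> .   bit 31 = 0  t=0,i=20
  ####. -> .   bit 30 = 0  t=0,i=21
  ###.# -> #   bit 29 = 1  t=0,i=1
  ###.. -> .   bit 28 = 0  t=1,i=9
  ##.## -> .   bit 27 = 0  t=0,i=23
  ##.#. -> #   bit 26 = 1  t=0,i=2
  ##..# -> .   bit 25 = 0  t=1,i=10
  ##... -> .   bit 24 = 0  t=2,i=3
  #.### -> .   bit 23 = 0  t=0,i=18
  #.##. -> #   bit 22 = 1  t=2,i=14
  #.#.# -> #   bit 21 = 1  t=0,i=9
  #.#.. -> .   bit 20 = 0  t=0,i=3
  #..## -> #   bit 19 = 1  t=0,i=5
  #..#. -> #   bit 18 = 1  t=0,i=13
  #...# -> #   bit 17 = 1  t=1,i=24
  #.... -> .   bit 16 = 0  t=1,i=18
  .#### -> .   bit 15 = 0  t=0,i=19
  .###. -> .   bit 14 = 0  t=0,i=0
  .##.# -> #   bit 13 = 1  t=0,i=7
  .##.. -> #   bit 12 = 1  t=2,i=15
  .#.## -> .   bit 11 = 0  t=0,i=17
  .#.#. -> .   bit 10 = 0  t=0,i=10
  .#..# -> #   bit 9 = 1  t=0,i=4
  .#... -> .   bit 8 = 0  t=1,i=17
  ..### -> #   bit 7 = 1  t=1,i=12
  ..##. -> #   bit 6 = 1  t=0,i=6
  ..#.# -> #   bit 5 = 1  t=0,i=14
  ..#.. -> .   bit 4 = 0  t=1,i=22
  ...## -> #   bit 3 = 1  t=1,i=0
  ...#. -> .   bit 2 = 0  t=1,i=21
  ....# -> #   bit 1 = 1  t=1,i=20
  ..... -> #   bit 0 = 1  t=1,i=19
  bits 00100100011011100011001011101011 = 611201771

611201771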